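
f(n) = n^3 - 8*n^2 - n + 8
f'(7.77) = 55.80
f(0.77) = 2.94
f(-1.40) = -9.02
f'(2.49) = -22.24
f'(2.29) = -21.91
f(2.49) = -28.65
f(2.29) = -24.23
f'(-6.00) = 203.00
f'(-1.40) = 27.28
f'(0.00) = -1.00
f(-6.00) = -490.00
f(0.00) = 8.00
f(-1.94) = -27.47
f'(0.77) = -11.54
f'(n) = 3*n^2 - 16*n - 1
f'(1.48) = -18.11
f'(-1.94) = 41.33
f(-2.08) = -33.53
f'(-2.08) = 45.26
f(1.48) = -7.76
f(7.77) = -13.66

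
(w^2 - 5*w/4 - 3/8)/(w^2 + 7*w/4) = (8*w^2 - 10*w - 3)/(2*w*(4*w + 7))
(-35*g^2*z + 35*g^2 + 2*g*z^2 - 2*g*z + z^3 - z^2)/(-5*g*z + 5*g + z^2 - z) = 7*g + z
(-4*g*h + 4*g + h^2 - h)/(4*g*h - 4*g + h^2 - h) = (-4*g + h)/(4*g + h)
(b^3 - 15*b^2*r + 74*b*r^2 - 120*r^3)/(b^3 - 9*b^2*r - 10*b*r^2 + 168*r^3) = (-b^2 + 9*b*r - 20*r^2)/(-b^2 + 3*b*r + 28*r^2)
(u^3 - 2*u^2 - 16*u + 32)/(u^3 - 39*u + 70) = (u^2 - 16)/(u^2 + 2*u - 35)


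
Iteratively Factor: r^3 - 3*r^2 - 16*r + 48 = (r - 4)*(r^2 + r - 12) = (r - 4)*(r - 3)*(r + 4)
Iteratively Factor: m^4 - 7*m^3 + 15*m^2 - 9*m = (m - 1)*(m^3 - 6*m^2 + 9*m) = m*(m - 1)*(m^2 - 6*m + 9) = m*(m - 3)*(m - 1)*(m - 3)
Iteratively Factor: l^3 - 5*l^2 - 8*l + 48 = (l - 4)*(l^2 - l - 12) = (l - 4)*(l + 3)*(l - 4)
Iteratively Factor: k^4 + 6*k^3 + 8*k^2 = (k + 4)*(k^3 + 2*k^2) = (k + 2)*(k + 4)*(k^2) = k*(k + 2)*(k + 4)*(k)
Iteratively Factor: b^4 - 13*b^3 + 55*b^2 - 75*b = (b - 3)*(b^3 - 10*b^2 + 25*b) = (b - 5)*(b - 3)*(b^2 - 5*b) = b*(b - 5)*(b - 3)*(b - 5)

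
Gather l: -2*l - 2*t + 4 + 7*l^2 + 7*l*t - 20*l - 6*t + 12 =7*l^2 + l*(7*t - 22) - 8*t + 16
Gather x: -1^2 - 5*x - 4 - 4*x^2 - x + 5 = -4*x^2 - 6*x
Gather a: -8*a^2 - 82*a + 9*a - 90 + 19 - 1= -8*a^2 - 73*a - 72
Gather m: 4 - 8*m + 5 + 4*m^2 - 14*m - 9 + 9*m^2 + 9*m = 13*m^2 - 13*m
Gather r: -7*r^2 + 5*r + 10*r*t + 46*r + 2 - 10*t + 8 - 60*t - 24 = -7*r^2 + r*(10*t + 51) - 70*t - 14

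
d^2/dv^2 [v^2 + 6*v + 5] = 2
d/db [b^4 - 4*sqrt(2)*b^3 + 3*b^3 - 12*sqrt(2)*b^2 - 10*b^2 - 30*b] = 4*b^3 - 12*sqrt(2)*b^2 + 9*b^2 - 24*sqrt(2)*b - 20*b - 30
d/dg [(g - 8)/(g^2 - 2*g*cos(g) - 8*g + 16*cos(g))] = -(2*sin(g) + 1)/(g - 2*cos(g))^2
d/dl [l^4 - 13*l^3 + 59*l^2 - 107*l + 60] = 4*l^3 - 39*l^2 + 118*l - 107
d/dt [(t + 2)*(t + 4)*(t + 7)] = 3*t^2 + 26*t + 50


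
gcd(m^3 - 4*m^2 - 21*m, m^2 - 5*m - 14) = m - 7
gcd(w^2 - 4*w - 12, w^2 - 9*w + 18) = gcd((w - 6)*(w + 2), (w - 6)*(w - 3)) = w - 6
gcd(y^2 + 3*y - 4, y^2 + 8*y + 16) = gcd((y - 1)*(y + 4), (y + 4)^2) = y + 4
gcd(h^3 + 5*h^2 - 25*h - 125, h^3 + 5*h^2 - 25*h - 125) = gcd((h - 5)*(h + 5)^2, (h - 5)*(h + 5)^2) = h^3 + 5*h^2 - 25*h - 125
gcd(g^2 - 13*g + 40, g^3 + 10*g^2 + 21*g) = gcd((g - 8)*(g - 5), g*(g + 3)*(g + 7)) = 1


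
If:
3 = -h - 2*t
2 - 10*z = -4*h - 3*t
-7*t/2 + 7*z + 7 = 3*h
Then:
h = -21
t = 9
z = -11/2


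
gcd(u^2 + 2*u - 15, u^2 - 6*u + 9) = u - 3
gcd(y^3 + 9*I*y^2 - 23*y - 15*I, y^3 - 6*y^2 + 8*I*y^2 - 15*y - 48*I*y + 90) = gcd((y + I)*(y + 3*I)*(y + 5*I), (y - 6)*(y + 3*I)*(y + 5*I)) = y^2 + 8*I*y - 15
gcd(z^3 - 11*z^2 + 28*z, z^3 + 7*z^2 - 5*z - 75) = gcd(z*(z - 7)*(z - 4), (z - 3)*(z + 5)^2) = 1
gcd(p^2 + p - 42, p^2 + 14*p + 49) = p + 7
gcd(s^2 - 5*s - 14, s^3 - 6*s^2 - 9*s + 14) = s^2 - 5*s - 14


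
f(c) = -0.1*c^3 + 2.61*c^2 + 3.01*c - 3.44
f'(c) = -0.3*c^2 + 5.22*c + 3.01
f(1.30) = 4.66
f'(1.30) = 9.29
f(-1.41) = -2.21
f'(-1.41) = -4.95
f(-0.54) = -4.29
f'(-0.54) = 0.10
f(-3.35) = 19.53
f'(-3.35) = -17.84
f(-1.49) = -1.80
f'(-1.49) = -5.43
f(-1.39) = -2.31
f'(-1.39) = -4.83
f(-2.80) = 10.79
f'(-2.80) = -13.96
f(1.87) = 10.66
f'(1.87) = 11.72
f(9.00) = 162.16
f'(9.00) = 25.69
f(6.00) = 86.98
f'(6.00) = 23.53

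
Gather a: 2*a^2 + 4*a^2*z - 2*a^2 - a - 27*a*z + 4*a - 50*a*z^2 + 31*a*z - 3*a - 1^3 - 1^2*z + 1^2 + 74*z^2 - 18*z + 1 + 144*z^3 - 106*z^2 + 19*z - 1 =4*a^2*z + a*(-50*z^2 + 4*z) + 144*z^3 - 32*z^2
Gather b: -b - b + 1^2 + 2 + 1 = 4 - 2*b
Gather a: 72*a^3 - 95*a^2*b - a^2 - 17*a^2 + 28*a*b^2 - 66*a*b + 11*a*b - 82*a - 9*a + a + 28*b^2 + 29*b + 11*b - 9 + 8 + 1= 72*a^3 + a^2*(-95*b - 18) + a*(28*b^2 - 55*b - 90) + 28*b^2 + 40*b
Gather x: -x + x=0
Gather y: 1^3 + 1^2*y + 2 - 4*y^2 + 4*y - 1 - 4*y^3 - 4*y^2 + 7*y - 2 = -4*y^3 - 8*y^2 + 12*y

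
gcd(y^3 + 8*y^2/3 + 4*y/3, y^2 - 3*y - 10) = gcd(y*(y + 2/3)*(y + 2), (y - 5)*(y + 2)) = y + 2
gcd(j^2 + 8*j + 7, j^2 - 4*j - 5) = j + 1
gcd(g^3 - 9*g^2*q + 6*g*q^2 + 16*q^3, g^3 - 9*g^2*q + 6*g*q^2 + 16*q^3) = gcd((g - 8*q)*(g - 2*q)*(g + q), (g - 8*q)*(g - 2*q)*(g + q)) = g^3 - 9*g^2*q + 6*g*q^2 + 16*q^3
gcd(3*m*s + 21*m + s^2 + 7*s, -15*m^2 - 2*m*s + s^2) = 3*m + s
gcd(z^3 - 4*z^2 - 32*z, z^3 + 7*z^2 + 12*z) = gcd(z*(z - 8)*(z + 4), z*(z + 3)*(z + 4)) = z^2 + 4*z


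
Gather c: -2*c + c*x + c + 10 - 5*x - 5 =c*(x - 1) - 5*x + 5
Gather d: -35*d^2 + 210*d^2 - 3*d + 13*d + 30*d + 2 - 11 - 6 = 175*d^2 + 40*d - 15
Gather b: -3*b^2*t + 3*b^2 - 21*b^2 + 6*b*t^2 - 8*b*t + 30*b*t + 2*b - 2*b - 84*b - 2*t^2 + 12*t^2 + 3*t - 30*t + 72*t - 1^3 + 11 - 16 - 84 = b^2*(-3*t - 18) + b*(6*t^2 + 22*t - 84) + 10*t^2 + 45*t - 90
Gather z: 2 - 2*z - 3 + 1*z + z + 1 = 0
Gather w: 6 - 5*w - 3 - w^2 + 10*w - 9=-w^2 + 5*w - 6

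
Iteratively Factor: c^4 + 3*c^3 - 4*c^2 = (c + 4)*(c^3 - c^2) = c*(c + 4)*(c^2 - c) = c*(c - 1)*(c + 4)*(c)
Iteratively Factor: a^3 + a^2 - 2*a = (a + 2)*(a^2 - a) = a*(a + 2)*(a - 1)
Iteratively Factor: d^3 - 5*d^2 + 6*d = (d - 3)*(d^2 - 2*d) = (d - 3)*(d - 2)*(d)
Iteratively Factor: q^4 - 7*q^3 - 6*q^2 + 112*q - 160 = (q - 5)*(q^3 - 2*q^2 - 16*q + 32) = (q - 5)*(q - 2)*(q^2 - 16) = (q - 5)*(q - 2)*(q + 4)*(q - 4)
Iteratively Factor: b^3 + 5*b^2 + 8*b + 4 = (b + 2)*(b^2 + 3*b + 2) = (b + 1)*(b + 2)*(b + 2)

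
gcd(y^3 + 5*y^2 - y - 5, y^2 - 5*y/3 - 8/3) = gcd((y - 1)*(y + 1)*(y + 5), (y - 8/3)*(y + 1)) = y + 1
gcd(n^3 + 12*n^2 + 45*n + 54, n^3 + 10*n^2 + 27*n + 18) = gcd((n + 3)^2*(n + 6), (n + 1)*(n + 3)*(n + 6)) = n^2 + 9*n + 18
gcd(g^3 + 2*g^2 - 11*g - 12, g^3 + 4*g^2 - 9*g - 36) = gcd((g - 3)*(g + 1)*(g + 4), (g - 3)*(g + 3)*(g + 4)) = g^2 + g - 12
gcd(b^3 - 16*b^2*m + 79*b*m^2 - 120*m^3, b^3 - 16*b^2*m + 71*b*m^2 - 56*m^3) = b - 8*m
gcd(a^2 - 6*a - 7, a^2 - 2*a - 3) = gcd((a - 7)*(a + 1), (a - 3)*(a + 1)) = a + 1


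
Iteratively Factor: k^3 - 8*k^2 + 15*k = (k - 3)*(k^2 - 5*k) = (k - 5)*(k - 3)*(k)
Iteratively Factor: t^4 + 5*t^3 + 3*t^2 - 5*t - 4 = (t + 1)*(t^3 + 4*t^2 - t - 4) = (t - 1)*(t + 1)*(t^2 + 5*t + 4) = (t - 1)*(t + 1)^2*(t + 4)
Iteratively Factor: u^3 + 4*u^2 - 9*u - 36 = (u - 3)*(u^2 + 7*u + 12) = (u - 3)*(u + 4)*(u + 3)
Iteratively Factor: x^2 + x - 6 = (x + 3)*(x - 2)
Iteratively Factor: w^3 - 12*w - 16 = (w + 2)*(w^2 - 2*w - 8) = (w + 2)^2*(w - 4)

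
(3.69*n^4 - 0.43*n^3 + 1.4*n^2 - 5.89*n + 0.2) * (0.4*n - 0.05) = 1.476*n^5 - 0.3565*n^4 + 0.5815*n^3 - 2.426*n^2 + 0.3745*n - 0.01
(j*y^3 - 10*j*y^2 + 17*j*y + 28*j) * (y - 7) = j*y^4 - 17*j*y^3 + 87*j*y^2 - 91*j*y - 196*j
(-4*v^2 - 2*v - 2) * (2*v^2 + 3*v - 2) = -8*v^4 - 16*v^3 - 2*v^2 - 2*v + 4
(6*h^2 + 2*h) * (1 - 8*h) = -48*h^3 - 10*h^2 + 2*h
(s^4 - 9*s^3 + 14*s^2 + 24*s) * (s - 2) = s^5 - 11*s^4 + 32*s^3 - 4*s^2 - 48*s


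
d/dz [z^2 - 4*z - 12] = 2*z - 4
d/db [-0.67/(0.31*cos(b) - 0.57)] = -0.2077*sin(b)/(0.31*cos(b) - 0.57)^2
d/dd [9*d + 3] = 9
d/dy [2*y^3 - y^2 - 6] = 2*y*(3*y - 1)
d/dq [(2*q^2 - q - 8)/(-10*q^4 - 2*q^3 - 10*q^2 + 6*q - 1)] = (40*q^5 - 26*q^4 - 324*q^3 - 46*q^2 - 164*q + 49)/(100*q^8 + 40*q^7 + 204*q^6 - 80*q^5 + 96*q^4 - 116*q^3 + 56*q^2 - 12*q + 1)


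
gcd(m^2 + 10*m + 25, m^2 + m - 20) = m + 5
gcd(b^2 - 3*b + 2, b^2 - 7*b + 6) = b - 1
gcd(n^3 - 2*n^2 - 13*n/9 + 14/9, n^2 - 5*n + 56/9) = n - 7/3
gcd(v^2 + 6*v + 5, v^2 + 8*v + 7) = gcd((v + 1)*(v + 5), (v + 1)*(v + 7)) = v + 1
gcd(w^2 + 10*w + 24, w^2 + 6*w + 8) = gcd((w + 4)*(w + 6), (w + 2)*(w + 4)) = w + 4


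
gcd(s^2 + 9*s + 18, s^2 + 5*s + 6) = s + 3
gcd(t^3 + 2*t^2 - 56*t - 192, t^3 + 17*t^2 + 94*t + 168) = t^2 + 10*t + 24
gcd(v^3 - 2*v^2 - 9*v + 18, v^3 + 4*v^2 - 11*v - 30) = v - 3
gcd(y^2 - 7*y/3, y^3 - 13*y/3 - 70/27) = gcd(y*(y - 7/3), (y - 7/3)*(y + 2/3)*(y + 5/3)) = y - 7/3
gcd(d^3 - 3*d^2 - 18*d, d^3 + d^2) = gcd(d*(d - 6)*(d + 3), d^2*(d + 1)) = d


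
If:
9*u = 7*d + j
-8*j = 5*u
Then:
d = 11*u/8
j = -5*u/8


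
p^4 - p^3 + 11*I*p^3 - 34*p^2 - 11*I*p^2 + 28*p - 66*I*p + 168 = (p - 3)*(p + 2)*(p + 4*I)*(p + 7*I)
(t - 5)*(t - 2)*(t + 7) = t^3 - 39*t + 70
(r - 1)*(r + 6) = r^2 + 5*r - 6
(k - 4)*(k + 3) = k^2 - k - 12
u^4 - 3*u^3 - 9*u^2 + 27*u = u*(u - 3)^2*(u + 3)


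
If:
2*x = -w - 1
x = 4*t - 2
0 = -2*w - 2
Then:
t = 1/2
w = -1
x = 0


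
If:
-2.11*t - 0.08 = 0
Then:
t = -0.04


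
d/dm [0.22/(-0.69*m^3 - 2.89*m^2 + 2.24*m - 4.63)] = (0.4554*m^2 + 1.2716*m - 0.4928)/(0.69*m^3 + 2.89*m^2 - 2.24*m + 4.63)^2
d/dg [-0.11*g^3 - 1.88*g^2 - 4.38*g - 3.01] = -0.33*g^2 - 3.76*g - 4.38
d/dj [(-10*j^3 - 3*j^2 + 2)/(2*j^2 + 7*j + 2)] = (-20*j^4 - 140*j^3 - 81*j^2 - 20*j - 14)/(4*j^4 + 28*j^3 + 57*j^2 + 28*j + 4)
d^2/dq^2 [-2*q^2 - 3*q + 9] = -4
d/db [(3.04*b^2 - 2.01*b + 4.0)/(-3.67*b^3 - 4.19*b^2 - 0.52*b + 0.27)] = (11.1568*b^4 - 14.7534*b^3 + 34.0373*b^2 + 35.1616*b + 1.5373)/(13.4689*b^6 + 30.7546*b^5 + 21.3729*b^4 + 2.3758*b^3 - 1.9922*b^2 - 0.2808*b + 0.0729)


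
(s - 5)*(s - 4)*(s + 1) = s^3 - 8*s^2 + 11*s + 20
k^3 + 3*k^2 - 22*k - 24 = (k - 4)*(k + 1)*(k + 6)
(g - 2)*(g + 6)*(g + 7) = g^3 + 11*g^2 + 16*g - 84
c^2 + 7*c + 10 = (c + 2)*(c + 5)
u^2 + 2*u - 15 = (u - 3)*(u + 5)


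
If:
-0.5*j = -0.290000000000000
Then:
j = 0.58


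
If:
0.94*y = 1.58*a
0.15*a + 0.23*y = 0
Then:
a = 0.00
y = 0.00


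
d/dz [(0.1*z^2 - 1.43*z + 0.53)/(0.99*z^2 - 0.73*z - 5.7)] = (1.3427*z^2 - 2.1894*z + 8.5379)/(0.9801*z^4 - 1.4454*z^3 - 10.7531*z^2 + 8.322*z + 32.49)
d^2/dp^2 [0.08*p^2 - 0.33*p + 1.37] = 0.160000000000000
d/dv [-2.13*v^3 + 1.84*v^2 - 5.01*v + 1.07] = -6.39*v^2 + 3.68*v - 5.01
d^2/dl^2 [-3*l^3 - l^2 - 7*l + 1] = -18*l - 2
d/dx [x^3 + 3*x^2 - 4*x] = 3*x^2 + 6*x - 4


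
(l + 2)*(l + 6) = l^2 + 8*l + 12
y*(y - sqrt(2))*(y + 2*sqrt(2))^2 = y^4 + 3*sqrt(2)*y^3 - 8*sqrt(2)*y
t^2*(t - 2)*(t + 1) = t^4 - t^3 - 2*t^2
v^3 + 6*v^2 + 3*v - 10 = (v - 1)*(v + 2)*(v + 5)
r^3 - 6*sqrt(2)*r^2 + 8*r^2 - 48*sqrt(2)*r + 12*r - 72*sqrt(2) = (r + 2)*(r + 6)*(r - 6*sqrt(2))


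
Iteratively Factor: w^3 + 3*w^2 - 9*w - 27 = (w - 3)*(w^2 + 6*w + 9) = (w - 3)*(w + 3)*(w + 3)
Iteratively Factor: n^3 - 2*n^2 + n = (n - 1)*(n^2 - n) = n*(n - 1)*(n - 1)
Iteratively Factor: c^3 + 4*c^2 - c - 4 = (c + 4)*(c^2 - 1) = (c + 1)*(c + 4)*(c - 1)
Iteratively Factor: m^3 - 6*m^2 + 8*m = (m)*(m^2 - 6*m + 8) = m*(m - 2)*(m - 4)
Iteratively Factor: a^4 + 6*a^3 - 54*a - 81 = (a + 3)*(a^3 + 3*a^2 - 9*a - 27) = (a + 3)^2*(a^2 - 9) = (a + 3)^3*(a - 3)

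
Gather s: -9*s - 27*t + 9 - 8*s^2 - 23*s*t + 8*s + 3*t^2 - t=-8*s^2 + s*(-23*t - 1) + 3*t^2 - 28*t + 9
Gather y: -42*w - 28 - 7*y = -42*w - 7*y - 28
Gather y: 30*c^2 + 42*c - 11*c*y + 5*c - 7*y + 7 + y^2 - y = 30*c^2 + 47*c + y^2 + y*(-11*c - 8) + 7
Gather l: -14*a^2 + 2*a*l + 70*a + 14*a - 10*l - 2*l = -14*a^2 + 84*a + l*(2*a - 12)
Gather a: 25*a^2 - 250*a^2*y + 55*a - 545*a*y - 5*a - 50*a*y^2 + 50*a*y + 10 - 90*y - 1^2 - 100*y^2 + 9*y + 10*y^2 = a^2*(25 - 250*y) + a*(-50*y^2 - 495*y + 50) - 90*y^2 - 81*y + 9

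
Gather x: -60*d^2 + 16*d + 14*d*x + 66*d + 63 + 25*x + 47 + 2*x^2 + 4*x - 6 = -60*d^2 + 82*d + 2*x^2 + x*(14*d + 29) + 104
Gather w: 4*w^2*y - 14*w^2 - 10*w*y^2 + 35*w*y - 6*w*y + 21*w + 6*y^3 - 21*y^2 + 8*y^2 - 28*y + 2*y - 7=w^2*(4*y - 14) + w*(-10*y^2 + 29*y + 21) + 6*y^3 - 13*y^2 - 26*y - 7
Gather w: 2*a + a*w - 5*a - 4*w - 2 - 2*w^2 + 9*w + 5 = -3*a - 2*w^2 + w*(a + 5) + 3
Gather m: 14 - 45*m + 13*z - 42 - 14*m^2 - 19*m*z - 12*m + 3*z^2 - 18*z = -14*m^2 + m*(-19*z - 57) + 3*z^2 - 5*z - 28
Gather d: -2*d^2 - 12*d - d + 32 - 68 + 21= -2*d^2 - 13*d - 15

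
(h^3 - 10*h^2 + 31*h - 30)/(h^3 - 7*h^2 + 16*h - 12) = (h - 5)/(h - 2)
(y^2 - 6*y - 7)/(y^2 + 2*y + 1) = (y - 7)/(y + 1)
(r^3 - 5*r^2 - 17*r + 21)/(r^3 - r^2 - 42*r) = (r^2 + 2*r - 3)/(r*(r + 6))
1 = 1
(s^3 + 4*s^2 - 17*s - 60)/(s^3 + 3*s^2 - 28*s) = (s^2 + 8*s + 15)/(s*(s + 7))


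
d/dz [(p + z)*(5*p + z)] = 6*p + 2*z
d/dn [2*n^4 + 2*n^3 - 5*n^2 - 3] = 2*n*(4*n^2 + 3*n - 5)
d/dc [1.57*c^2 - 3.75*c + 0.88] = 3.14*c - 3.75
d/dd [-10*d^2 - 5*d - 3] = -20*d - 5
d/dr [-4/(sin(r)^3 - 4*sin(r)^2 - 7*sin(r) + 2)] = 4*(3*sin(r)^2 - 8*sin(r) - 7)*cos(r)/(sin(r)^3 - 4*sin(r)^2 - 7*sin(r) + 2)^2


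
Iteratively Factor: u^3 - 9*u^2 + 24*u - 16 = (u - 4)*(u^2 - 5*u + 4) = (u - 4)*(u - 1)*(u - 4)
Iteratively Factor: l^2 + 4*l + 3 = (l + 3)*(l + 1)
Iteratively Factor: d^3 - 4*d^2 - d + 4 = (d + 1)*(d^2 - 5*d + 4) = (d - 4)*(d + 1)*(d - 1)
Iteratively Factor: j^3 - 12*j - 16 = (j + 2)*(j^2 - 2*j - 8) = (j + 2)^2*(j - 4)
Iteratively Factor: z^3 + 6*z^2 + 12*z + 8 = (z + 2)*(z^2 + 4*z + 4) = (z + 2)^2*(z + 2)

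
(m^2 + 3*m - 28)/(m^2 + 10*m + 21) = (m - 4)/(m + 3)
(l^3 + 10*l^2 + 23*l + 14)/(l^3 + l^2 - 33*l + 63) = (l^2 + 3*l + 2)/(l^2 - 6*l + 9)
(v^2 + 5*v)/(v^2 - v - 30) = v/(v - 6)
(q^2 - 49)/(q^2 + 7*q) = (q - 7)/q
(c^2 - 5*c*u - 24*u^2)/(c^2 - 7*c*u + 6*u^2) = (c^2 - 5*c*u - 24*u^2)/(c^2 - 7*c*u + 6*u^2)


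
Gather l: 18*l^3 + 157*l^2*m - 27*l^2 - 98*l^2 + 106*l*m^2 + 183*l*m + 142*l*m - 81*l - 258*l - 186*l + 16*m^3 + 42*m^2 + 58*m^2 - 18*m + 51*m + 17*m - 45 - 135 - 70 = 18*l^3 + l^2*(157*m - 125) + l*(106*m^2 + 325*m - 525) + 16*m^3 + 100*m^2 + 50*m - 250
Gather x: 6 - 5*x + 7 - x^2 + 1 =-x^2 - 5*x + 14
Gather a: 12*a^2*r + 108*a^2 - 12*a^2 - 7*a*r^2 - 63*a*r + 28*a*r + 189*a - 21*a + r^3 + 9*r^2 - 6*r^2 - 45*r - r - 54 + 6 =a^2*(12*r + 96) + a*(-7*r^2 - 35*r + 168) + r^3 + 3*r^2 - 46*r - 48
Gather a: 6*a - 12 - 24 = 6*a - 36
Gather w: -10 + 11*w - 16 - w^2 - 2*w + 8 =-w^2 + 9*w - 18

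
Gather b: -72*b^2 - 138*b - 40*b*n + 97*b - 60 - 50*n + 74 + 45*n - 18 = -72*b^2 + b*(-40*n - 41) - 5*n - 4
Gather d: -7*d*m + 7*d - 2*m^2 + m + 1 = d*(7 - 7*m) - 2*m^2 + m + 1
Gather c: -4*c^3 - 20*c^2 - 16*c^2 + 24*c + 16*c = -4*c^3 - 36*c^2 + 40*c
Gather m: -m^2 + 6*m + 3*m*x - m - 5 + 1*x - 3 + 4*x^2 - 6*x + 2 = -m^2 + m*(3*x + 5) + 4*x^2 - 5*x - 6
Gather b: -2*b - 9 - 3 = -2*b - 12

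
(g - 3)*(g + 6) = g^2 + 3*g - 18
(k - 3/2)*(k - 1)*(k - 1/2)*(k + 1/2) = k^4 - 5*k^3/2 + 5*k^2/4 + 5*k/8 - 3/8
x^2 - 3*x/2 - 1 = (x - 2)*(x + 1/2)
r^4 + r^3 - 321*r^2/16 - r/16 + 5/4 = (r - 4)*(r - 1/4)*(r + 1/4)*(r + 5)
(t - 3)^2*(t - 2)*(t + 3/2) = t^4 - 13*t^3/2 + 9*t^2 + 27*t/2 - 27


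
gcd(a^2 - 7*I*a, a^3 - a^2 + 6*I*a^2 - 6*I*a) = a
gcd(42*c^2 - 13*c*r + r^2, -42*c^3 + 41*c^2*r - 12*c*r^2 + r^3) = -7*c + r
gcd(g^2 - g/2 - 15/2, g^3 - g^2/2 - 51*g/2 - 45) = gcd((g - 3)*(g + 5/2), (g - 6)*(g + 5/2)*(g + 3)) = g + 5/2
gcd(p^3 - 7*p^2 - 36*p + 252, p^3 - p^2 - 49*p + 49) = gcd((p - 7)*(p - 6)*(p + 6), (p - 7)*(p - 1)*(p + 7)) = p - 7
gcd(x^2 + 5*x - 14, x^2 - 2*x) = x - 2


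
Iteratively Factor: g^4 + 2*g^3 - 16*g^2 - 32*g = (g - 4)*(g^3 + 6*g^2 + 8*g) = (g - 4)*(g + 2)*(g^2 + 4*g) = g*(g - 4)*(g + 2)*(g + 4)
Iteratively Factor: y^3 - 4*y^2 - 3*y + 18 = (y - 3)*(y^2 - y - 6) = (y - 3)*(y + 2)*(y - 3)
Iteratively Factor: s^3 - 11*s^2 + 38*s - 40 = (s - 2)*(s^2 - 9*s + 20) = (s - 4)*(s - 2)*(s - 5)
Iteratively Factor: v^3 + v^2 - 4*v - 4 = (v + 1)*(v^2 - 4) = (v + 1)*(v + 2)*(v - 2)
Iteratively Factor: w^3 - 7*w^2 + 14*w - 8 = (w - 1)*(w^2 - 6*w + 8) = (w - 4)*(w - 1)*(w - 2)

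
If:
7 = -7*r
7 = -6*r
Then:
No Solution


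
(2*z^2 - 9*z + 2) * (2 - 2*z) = -4*z^3 + 22*z^2 - 22*z + 4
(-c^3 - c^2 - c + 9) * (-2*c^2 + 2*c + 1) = 2*c^5 - c^3 - 21*c^2 + 17*c + 9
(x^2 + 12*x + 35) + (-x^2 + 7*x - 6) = 19*x + 29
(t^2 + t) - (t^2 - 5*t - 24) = 6*t + 24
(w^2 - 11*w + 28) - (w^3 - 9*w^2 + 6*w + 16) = -w^3 + 10*w^2 - 17*w + 12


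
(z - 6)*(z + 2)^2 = z^3 - 2*z^2 - 20*z - 24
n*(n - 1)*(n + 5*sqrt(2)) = n^3 - n^2 + 5*sqrt(2)*n^2 - 5*sqrt(2)*n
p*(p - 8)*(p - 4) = p^3 - 12*p^2 + 32*p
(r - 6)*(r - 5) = r^2 - 11*r + 30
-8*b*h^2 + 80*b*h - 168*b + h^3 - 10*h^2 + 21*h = (-8*b + h)*(h - 7)*(h - 3)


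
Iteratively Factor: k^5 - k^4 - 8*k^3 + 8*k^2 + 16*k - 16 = (k - 1)*(k^4 - 8*k^2 + 16) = (k - 2)*(k - 1)*(k^3 + 2*k^2 - 4*k - 8) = (k - 2)*(k - 1)*(k + 2)*(k^2 - 4) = (k - 2)^2*(k - 1)*(k + 2)*(k + 2)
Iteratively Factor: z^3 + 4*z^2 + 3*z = (z + 1)*(z^2 + 3*z) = z*(z + 1)*(z + 3)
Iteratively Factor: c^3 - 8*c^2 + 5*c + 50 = (c - 5)*(c^2 - 3*c - 10) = (c - 5)^2*(c + 2)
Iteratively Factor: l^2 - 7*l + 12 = (l - 4)*(l - 3)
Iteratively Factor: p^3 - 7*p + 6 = (p - 1)*(p^2 + p - 6) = (p - 1)*(p + 3)*(p - 2)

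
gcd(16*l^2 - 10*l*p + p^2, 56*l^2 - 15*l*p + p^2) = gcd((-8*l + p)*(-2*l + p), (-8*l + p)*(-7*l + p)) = -8*l + p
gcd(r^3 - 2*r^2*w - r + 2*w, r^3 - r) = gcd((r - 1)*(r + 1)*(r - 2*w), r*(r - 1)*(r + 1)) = r^2 - 1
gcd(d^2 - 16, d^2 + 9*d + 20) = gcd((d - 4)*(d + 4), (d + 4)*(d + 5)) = d + 4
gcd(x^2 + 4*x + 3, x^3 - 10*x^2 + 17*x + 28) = x + 1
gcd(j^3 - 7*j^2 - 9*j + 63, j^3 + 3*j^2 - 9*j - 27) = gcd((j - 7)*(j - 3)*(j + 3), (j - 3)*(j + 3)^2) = j^2 - 9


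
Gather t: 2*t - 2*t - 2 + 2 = 0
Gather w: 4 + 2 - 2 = 4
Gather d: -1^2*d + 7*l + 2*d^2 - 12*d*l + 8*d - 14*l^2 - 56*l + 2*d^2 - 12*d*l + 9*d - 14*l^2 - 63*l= 4*d^2 + d*(16 - 24*l) - 28*l^2 - 112*l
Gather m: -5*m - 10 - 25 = -5*m - 35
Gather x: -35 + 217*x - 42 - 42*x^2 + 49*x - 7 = -42*x^2 + 266*x - 84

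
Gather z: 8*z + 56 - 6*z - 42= 2*z + 14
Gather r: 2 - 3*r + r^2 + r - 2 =r^2 - 2*r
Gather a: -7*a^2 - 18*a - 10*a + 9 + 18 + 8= -7*a^2 - 28*a + 35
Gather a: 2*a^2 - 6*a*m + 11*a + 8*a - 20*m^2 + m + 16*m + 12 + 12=2*a^2 + a*(19 - 6*m) - 20*m^2 + 17*m + 24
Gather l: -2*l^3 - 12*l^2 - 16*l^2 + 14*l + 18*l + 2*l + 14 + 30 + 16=-2*l^3 - 28*l^2 + 34*l + 60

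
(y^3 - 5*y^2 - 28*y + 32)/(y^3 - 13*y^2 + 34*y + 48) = (y^2 + 3*y - 4)/(y^2 - 5*y - 6)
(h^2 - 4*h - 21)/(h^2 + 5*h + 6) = (h - 7)/(h + 2)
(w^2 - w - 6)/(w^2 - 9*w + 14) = (w^2 - w - 6)/(w^2 - 9*w + 14)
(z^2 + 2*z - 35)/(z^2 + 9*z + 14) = (z - 5)/(z + 2)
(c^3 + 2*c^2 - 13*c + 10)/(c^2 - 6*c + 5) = (c^2 + 3*c - 10)/(c - 5)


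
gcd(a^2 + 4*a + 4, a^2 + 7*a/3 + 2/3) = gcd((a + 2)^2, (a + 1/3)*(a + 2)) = a + 2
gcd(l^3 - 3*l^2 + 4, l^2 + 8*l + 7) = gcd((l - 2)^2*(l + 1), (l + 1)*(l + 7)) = l + 1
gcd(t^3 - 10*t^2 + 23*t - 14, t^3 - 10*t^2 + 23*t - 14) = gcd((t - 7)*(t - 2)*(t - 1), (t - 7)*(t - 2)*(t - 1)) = t^3 - 10*t^2 + 23*t - 14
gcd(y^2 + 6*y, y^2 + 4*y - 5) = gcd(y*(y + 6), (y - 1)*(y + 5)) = 1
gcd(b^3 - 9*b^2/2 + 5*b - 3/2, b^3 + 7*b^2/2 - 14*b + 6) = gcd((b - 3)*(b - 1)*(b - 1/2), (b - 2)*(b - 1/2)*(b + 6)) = b - 1/2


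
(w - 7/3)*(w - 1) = w^2 - 10*w/3 + 7/3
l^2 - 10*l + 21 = (l - 7)*(l - 3)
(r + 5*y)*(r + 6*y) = r^2 + 11*r*y + 30*y^2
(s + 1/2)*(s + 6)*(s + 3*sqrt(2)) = s^3 + 3*sqrt(2)*s^2 + 13*s^2/2 + 3*s + 39*sqrt(2)*s/2 + 9*sqrt(2)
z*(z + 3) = z^2 + 3*z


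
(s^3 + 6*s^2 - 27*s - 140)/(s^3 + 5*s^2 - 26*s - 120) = (s + 7)/(s + 6)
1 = 1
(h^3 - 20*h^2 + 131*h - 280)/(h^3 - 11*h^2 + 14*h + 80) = (h - 7)/(h + 2)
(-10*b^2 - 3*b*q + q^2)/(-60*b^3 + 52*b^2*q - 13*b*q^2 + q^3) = (2*b + q)/(12*b^2 - 8*b*q + q^2)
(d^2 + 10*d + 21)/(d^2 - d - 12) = (d + 7)/(d - 4)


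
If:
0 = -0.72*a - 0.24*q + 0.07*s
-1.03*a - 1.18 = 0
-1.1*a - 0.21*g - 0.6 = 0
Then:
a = -1.15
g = 3.14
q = 0.291666666666667*s + 3.43689320388349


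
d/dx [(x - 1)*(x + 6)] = 2*x + 5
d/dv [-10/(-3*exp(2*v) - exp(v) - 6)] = (-60*exp(v) - 10)*exp(v)/(3*exp(2*v) + exp(v) + 6)^2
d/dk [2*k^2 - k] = 4*k - 1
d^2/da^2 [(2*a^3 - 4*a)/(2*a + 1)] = 4*(4*a^3 + 6*a^2 + 3*a + 4)/(8*a^3 + 12*a^2 + 6*a + 1)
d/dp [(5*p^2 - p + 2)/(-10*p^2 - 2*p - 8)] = (-5*p^2 - 10*p + 3)/(25*p^4 + 10*p^3 + 41*p^2 + 8*p + 16)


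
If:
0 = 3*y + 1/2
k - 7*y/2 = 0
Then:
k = -7/12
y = -1/6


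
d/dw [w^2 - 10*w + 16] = 2*w - 10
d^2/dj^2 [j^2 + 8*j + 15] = 2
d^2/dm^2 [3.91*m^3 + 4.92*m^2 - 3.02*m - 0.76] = 23.46*m + 9.84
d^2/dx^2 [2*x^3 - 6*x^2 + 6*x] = 12*x - 12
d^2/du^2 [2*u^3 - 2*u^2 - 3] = 12*u - 4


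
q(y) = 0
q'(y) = 0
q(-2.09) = 0.00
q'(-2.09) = 0.00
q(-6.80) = 0.00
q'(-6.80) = 0.00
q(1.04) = 0.00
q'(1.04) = 0.00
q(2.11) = 0.00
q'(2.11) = 0.00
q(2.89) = 0.00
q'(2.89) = 0.00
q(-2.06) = 0.00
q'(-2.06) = 0.00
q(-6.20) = 0.00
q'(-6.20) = 0.00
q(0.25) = 0.00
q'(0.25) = 0.00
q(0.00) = 0.00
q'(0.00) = 0.00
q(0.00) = 0.00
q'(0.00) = 0.00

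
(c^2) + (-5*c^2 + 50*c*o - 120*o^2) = -4*c^2 + 50*c*o - 120*o^2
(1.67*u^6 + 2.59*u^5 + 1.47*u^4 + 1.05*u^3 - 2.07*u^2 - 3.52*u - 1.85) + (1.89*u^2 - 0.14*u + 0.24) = 1.67*u^6 + 2.59*u^5 + 1.47*u^4 + 1.05*u^3 - 0.18*u^2 - 3.66*u - 1.61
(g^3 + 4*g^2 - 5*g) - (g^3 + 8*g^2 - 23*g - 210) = -4*g^2 + 18*g + 210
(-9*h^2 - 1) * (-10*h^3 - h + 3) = 90*h^5 + 19*h^3 - 27*h^2 + h - 3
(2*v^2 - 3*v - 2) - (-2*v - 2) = 2*v^2 - v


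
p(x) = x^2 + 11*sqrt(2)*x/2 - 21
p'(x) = 2*x + 11*sqrt(2)/2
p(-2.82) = -34.98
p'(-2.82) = 2.14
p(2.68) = 7.03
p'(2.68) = 13.14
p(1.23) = -9.92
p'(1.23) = 10.24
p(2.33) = 2.55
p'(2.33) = 12.44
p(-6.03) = -31.54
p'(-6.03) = -4.28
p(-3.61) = -36.05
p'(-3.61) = 0.56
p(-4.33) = -35.93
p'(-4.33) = -0.88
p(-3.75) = -36.11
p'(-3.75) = 0.28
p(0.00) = -21.00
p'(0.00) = 7.78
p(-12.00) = 29.66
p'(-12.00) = -16.22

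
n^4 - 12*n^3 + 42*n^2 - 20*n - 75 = (n - 5)^2*(n - 3)*(n + 1)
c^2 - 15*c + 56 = (c - 8)*(c - 7)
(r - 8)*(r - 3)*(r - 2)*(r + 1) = r^4 - 12*r^3 + 33*r^2 - 2*r - 48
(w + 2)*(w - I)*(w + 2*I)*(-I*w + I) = -I*w^4 + w^3 - I*w^3 + w^2 - 2*w - 2*I*w + 4*I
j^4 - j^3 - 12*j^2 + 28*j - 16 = (j - 2)^2*(j - 1)*(j + 4)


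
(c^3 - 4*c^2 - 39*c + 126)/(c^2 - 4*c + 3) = (c^2 - c - 42)/(c - 1)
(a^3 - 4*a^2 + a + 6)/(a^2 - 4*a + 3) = (a^2 - a - 2)/(a - 1)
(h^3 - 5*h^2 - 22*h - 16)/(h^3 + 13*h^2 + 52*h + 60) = (h^2 - 7*h - 8)/(h^2 + 11*h + 30)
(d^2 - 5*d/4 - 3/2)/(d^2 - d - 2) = (d + 3/4)/(d + 1)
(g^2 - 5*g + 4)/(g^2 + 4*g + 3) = (g^2 - 5*g + 4)/(g^2 + 4*g + 3)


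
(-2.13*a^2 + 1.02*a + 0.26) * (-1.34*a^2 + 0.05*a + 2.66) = 2.8542*a^4 - 1.4733*a^3 - 5.9632*a^2 + 2.7262*a + 0.6916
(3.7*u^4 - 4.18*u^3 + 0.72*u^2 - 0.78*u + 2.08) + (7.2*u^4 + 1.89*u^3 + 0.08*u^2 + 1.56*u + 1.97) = 10.9*u^4 - 2.29*u^3 + 0.8*u^2 + 0.78*u + 4.05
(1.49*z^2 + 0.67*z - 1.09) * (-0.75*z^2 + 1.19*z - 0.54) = -1.1175*z^4 + 1.2706*z^3 + 0.8102*z^2 - 1.6589*z + 0.5886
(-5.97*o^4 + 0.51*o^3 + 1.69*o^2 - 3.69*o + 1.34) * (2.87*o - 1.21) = -17.1339*o^5 + 8.6874*o^4 + 4.2332*o^3 - 12.6352*o^2 + 8.3107*o - 1.6214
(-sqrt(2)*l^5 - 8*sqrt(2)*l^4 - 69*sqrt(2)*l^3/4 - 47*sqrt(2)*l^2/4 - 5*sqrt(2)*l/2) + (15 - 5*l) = -sqrt(2)*l^5 - 8*sqrt(2)*l^4 - 69*sqrt(2)*l^3/4 - 47*sqrt(2)*l^2/4 - 5*l - 5*sqrt(2)*l/2 + 15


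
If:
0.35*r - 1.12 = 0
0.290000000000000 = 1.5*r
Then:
No Solution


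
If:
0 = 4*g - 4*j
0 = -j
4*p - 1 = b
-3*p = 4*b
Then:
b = -3/19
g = 0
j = 0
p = 4/19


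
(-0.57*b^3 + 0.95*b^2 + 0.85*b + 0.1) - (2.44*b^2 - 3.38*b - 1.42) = -0.57*b^3 - 1.49*b^2 + 4.23*b + 1.52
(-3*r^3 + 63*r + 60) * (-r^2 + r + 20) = 3*r^5 - 3*r^4 - 123*r^3 + 3*r^2 + 1320*r + 1200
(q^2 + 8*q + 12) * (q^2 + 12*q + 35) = q^4 + 20*q^3 + 143*q^2 + 424*q + 420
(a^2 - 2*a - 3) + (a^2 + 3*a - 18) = 2*a^2 + a - 21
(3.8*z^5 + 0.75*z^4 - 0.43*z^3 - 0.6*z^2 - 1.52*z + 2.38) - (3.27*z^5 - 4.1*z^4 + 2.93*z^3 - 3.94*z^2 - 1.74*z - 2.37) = 0.53*z^5 + 4.85*z^4 - 3.36*z^3 + 3.34*z^2 + 0.22*z + 4.75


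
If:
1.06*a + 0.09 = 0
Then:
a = -0.08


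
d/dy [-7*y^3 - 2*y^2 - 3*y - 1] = -21*y^2 - 4*y - 3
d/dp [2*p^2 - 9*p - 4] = 4*p - 9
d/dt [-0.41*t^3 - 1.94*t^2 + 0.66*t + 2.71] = -1.23*t^2 - 3.88*t + 0.66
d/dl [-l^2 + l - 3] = 1 - 2*l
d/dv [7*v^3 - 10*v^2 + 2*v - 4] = 21*v^2 - 20*v + 2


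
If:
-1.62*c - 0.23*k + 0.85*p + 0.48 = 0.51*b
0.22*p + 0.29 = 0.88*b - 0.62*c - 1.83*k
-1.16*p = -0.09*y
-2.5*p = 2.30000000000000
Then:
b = 1.62016304971868*k - 0.0260236536915834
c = -0.652026639108968*k - 0.178227121368699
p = -0.92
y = -11.86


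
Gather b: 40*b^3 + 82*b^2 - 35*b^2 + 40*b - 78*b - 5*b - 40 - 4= 40*b^3 + 47*b^2 - 43*b - 44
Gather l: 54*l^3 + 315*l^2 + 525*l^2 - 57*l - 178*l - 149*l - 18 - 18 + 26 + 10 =54*l^3 + 840*l^2 - 384*l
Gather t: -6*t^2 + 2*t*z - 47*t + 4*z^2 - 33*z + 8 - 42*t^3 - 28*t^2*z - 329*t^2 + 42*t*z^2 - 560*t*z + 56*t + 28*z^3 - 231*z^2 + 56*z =-42*t^3 + t^2*(-28*z - 335) + t*(42*z^2 - 558*z + 9) + 28*z^3 - 227*z^2 + 23*z + 8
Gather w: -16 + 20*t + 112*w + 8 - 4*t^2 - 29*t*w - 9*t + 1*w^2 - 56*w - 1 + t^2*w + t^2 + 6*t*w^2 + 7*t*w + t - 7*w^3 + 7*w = -3*t^2 + 12*t - 7*w^3 + w^2*(6*t + 1) + w*(t^2 - 22*t + 63) - 9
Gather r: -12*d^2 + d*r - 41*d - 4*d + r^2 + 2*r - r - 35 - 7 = -12*d^2 - 45*d + r^2 + r*(d + 1) - 42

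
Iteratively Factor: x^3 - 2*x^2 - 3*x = (x + 1)*(x^2 - 3*x) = (x - 3)*(x + 1)*(x)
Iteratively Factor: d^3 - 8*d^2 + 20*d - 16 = (d - 2)*(d^2 - 6*d + 8) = (d - 2)^2*(d - 4)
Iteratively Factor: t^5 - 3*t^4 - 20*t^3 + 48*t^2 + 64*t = (t - 4)*(t^4 + t^3 - 16*t^2 - 16*t) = (t - 4)*(t + 1)*(t^3 - 16*t) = (t - 4)^2*(t + 1)*(t^2 + 4*t) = (t - 4)^2*(t + 1)*(t + 4)*(t)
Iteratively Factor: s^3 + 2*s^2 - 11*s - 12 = (s + 4)*(s^2 - 2*s - 3) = (s - 3)*(s + 4)*(s + 1)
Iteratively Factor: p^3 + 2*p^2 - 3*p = (p - 1)*(p^2 + 3*p) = p*(p - 1)*(p + 3)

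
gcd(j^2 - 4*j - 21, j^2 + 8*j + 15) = j + 3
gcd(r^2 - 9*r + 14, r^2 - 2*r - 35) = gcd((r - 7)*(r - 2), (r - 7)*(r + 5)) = r - 7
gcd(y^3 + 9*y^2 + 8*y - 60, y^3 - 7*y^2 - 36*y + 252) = y + 6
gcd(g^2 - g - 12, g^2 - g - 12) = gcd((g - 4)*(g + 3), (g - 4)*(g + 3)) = g^2 - g - 12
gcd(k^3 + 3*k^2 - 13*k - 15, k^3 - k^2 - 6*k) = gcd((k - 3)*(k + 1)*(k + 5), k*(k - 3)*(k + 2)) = k - 3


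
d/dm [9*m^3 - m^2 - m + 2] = 27*m^2 - 2*m - 1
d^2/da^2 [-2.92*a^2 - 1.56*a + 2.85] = -5.84000000000000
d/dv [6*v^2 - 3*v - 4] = 12*v - 3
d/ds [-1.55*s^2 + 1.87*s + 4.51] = 1.87 - 3.1*s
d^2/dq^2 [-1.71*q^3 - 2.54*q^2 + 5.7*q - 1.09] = -10.26*q - 5.08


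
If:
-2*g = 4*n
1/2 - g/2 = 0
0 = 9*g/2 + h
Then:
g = 1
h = -9/2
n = -1/2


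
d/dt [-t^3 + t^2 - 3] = t*(2 - 3*t)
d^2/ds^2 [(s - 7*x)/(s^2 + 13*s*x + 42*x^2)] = 2*((s - 7*x)*(2*s + 13*x)^2 - 3*(s + 2*x)*(s^2 + 13*s*x + 42*x^2))/(s^2 + 13*s*x + 42*x^2)^3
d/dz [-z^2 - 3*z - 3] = -2*z - 3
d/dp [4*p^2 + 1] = 8*p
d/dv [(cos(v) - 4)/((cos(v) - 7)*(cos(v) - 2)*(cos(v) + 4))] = (83*cos(v) - 17*cos(2*v) + cos(3*v) + 47)*sin(v)/(2*(cos(v) - 7)^2*(cos(v) - 2)^2*(cos(v) + 4)^2)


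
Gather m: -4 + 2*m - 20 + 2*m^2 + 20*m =2*m^2 + 22*m - 24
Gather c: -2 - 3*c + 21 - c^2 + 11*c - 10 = -c^2 + 8*c + 9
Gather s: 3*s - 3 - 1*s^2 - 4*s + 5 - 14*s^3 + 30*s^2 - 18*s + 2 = -14*s^3 + 29*s^2 - 19*s + 4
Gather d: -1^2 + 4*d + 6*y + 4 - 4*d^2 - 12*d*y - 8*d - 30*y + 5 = -4*d^2 + d*(-12*y - 4) - 24*y + 8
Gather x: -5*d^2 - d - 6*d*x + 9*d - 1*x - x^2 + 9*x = -5*d^2 + 8*d - x^2 + x*(8 - 6*d)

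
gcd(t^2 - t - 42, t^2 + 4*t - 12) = t + 6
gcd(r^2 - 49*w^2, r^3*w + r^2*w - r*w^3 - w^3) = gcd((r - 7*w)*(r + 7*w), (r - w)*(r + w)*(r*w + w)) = 1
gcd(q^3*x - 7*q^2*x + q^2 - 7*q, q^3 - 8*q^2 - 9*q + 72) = 1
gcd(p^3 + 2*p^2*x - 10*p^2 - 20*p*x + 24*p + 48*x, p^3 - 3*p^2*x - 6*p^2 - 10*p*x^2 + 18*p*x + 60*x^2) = p^2 + 2*p*x - 6*p - 12*x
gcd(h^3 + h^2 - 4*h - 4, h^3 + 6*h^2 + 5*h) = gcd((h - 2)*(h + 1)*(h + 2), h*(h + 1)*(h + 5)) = h + 1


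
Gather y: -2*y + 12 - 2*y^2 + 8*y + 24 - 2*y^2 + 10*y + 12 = -4*y^2 + 16*y + 48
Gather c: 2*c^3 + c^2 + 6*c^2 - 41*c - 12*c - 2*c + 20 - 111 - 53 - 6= 2*c^3 + 7*c^2 - 55*c - 150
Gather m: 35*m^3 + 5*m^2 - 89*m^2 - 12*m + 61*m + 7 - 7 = 35*m^3 - 84*m^2 + 49*m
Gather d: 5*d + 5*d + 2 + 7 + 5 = 10*d + 14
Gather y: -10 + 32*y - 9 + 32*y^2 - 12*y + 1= 32*y^2 + 20*y - 18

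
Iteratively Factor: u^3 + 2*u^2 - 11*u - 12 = (u - 3)*(u^2 + 5*u + 4) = (u - 3)*(u + 4)*(u + 1)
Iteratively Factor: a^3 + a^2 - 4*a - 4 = (a - 2)*(a^2 + 3*a + 2) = (a - 2)*(a + 1)*(a + 2)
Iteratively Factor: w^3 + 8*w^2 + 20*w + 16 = (w + 2)*(w^2 + 6*w + 8) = (w + 2)^2*(w + 4)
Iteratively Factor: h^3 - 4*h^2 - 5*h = (h + 1)*(h^2 - 5*h) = h*(h + 1)*(h - 5)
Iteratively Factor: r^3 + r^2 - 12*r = (r - 3)*(r^2 + 4*r) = r*(r - 3)*(r + 4)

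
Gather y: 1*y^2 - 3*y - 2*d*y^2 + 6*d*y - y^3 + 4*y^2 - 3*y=-y^3 + y^2*(5 - 2*d) + y*(6*d - 6)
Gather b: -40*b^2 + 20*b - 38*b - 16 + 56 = -40*b^2 - 18*b + 40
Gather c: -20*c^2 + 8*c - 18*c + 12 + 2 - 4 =-20*c^2 - 10*c + 10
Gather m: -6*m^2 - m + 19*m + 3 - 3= -6*m^2 + 18*m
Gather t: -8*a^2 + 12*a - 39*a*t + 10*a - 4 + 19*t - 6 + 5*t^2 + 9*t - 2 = -8*a^2 + 22*a + 5*t^2 + t*(28 - 39*a) - 12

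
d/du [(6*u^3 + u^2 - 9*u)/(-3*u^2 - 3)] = (-6*u^4 - 27*u^2 - 2*u + 9)/(3*(u^4 + 2*u^2 + 1))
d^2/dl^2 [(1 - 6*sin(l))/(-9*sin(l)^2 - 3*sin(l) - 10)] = 9*(-54*sin(l)^5 + 54*sin(l)^4 + 477*sin(l)^3 - 73*sin(l)^2 - 448*sin(l) - 22)/(9*sin(l)^2 + 3*sin(l) + 10)^3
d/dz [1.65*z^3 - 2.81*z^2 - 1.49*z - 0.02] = 4.95*z^2 - 5.62*z - 1.49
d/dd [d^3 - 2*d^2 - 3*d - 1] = 3*d^2 - 4*d - 3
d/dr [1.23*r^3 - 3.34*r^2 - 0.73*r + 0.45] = 3.69*r^2 - 6.68*r - 0.73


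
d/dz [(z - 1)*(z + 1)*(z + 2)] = 3*z^2 + 4*z - 1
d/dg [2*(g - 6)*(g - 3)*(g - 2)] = 6*g^2 - 44*g + 72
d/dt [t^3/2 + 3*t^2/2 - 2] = 3*t*(t + 2)/2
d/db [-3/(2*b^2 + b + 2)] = 3*(4*b + 1)/(2*b^2 + b + 2)^2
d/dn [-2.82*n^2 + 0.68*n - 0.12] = 0.68 - 5.64*n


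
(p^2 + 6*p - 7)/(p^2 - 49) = (p - 1)/(p - 7)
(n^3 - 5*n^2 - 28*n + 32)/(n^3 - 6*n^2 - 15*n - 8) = (n^2 + 3*n - 4)/(n^2 + 2*n + 1)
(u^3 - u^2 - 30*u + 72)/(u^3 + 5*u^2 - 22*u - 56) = (u^2 + 3*u - 18)/(u^2 + 9*u + 14)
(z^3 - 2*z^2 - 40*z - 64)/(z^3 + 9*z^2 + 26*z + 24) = (z - 8)/(z + 3)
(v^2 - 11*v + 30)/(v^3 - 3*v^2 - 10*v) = (v - 6)/(v*(v + 2))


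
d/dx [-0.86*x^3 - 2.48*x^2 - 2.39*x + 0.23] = -2.58*x^2 - 4.96*x - 2.39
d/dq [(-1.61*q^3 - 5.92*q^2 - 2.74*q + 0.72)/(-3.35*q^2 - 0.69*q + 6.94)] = (5.3935*q^4 + 2.2218*q^3 - 38.6144*q^2 - 77.3456*q - 18.5188)/(11.2225*q^4 + 4.623*q^3 - 46.0219*q^2 - 9.5772*q + 48.1636)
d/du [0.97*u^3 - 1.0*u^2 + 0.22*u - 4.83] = 2.91*u^2 - 2.0*u + 0.22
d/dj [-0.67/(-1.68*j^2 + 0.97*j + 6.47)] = (0.6499 - 2.2512*j)/(-1.68*j^2 + 0.97*j + 6.47)^2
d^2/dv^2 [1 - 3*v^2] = -6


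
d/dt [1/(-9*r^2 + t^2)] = -2*t/(9*r^2 - t^2)^2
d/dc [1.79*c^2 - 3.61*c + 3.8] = 3.58*c - 3.61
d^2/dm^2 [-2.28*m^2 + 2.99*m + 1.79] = -4.56000000000000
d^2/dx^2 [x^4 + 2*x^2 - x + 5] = 12*x^2 + 4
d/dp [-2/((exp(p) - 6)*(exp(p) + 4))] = 4*(exp(p) - 1)*exp(p)/((exp(p) - 6)^2*(exp(p) + 4)^2)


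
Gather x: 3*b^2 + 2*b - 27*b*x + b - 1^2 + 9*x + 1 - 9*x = 3*b^2 - 27*b*x + 3*b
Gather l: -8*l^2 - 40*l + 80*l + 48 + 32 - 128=-8*l^2 + 40*l - 48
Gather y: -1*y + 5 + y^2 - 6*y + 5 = y^2 - 7*y + 10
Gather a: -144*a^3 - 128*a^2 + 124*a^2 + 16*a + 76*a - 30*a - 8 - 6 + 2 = -144*a^3 - 4*a^2 + 62*a - 12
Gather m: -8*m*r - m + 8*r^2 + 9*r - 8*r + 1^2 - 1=m*(-8*r - 1) + 8*r^2 + r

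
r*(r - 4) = r^2 - 4*r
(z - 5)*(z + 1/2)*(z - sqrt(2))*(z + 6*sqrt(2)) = z^4 - 9*z^3/2 + 5*sqrt(2)*z^3 - 45*sqrt(2)*z^2/2 - 29*z^2/2 - 25*sqrt(2)*z/2 + 54*z + 30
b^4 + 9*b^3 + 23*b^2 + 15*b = b*(b + 1)*(b + 3)*(b + 5)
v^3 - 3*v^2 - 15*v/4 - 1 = (v - 4)*(v + 1/2)^2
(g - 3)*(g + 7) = g^2 + 4*g - 21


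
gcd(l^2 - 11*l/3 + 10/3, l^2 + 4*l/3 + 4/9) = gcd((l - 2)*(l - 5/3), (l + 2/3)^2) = 1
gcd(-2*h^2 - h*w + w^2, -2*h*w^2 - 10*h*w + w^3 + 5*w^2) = -2*h + w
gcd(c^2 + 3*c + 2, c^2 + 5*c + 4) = c + 1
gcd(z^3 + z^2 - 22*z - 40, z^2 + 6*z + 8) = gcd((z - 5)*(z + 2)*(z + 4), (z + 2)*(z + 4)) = z^2 + 6*z + 8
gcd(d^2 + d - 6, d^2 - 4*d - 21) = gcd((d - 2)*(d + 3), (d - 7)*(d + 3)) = d + 3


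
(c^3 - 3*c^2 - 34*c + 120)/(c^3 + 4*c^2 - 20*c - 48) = (c - 5)/(c + 2)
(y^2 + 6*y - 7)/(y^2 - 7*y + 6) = (y + 7)/(y - 6)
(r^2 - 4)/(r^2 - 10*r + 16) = (r + 2)/(r - 8)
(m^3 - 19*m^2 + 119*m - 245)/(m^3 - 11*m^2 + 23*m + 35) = (m - 7)/(m + 1)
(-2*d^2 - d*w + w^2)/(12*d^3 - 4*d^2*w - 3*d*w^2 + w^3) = (d + w)/(-6*d^2 - d*w + w^2)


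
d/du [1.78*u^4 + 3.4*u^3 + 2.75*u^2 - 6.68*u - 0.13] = 7.12*u^3 + 10.2*u^2 + 5.5*u - 6.68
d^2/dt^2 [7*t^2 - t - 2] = 14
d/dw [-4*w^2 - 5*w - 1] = -8*w - 5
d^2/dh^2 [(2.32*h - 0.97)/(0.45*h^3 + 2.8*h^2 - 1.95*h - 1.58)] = (2.8188*h^5 + 15.1821*h^4 + 20.894*h^3 - 20.72751*h^2 + 89.22126*h - 30.25525)/(0.091125*h^9 + 1.701*h^8 + 9.399375*h^7 + 6.25015*h^6 - 52.675425*h^5 + 3.09809999999999*h^4 + 47.716065*h^3 + 2.94591*h^2 - 14.60394*h - 3.944312)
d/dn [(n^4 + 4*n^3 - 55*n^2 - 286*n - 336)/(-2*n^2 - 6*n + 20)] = (-2*n^5 - 13*n^4 + 16*n^3 - n^2 - 1772*n - 3868)/(2*(n^4 + 6*n^3 - 11*n^2 - 60*n + 100))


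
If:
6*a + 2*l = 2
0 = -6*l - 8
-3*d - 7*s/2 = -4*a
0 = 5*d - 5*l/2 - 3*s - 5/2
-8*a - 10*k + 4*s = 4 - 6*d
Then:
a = 7/9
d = 77/318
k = -961/1590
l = -4/3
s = 325/477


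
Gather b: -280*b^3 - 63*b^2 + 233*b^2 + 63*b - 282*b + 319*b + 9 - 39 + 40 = -280*b^3 + 170*b^2 + 100*b + 10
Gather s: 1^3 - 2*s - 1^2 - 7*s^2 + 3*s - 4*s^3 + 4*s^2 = -4*s^3 - 3*s^2 + s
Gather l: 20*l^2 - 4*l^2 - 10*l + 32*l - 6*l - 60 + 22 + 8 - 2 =16*l^2 + 16*l - 32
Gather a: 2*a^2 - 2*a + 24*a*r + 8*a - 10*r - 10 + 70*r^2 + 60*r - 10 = 2*a^2 + a*(24*r + 6) + 70*r^2 + 50*r - 20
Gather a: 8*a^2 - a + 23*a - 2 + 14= 8*a^2 + 22*a + 12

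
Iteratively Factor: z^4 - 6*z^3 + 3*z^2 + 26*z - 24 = (z - 4)*(z^3 - 2*z^2 - 5*z + 6) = (z - 4)*(z - 3)*(z^2 + z - 2) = (z - 4)*(z - 3)*(z - 1)*(z + 2)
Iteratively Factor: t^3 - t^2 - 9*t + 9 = (t - 3)*(t^2 + 2*t - 3) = (t - 3)*(t + 3)*(t - 1)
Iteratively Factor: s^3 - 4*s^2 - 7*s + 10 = (s + 2)*(s^2 - 6*s + 5) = (s - 5)*(s + 2)*(s - 1)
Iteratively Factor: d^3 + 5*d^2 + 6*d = (d + 3)*(d^2 + 2*d) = (d + 2)*(d + 3)*(d)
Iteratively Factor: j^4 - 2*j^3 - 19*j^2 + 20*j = (j + 4)*(j^3 - 6*j^2 + 5*j) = (j - 5)*(j + 4)*(j^2 - j) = (j - 5)*(j - 1)*(j + 4)*(j)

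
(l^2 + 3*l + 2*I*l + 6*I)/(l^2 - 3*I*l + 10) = (l + 3)/(l - 5*I)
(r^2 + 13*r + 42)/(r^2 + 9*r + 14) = (r + 6)/(r + 2)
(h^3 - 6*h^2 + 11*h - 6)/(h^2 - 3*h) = h - 3 + 2/h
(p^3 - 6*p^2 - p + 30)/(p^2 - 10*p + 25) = (p^2 - p - 6)/(p - 5)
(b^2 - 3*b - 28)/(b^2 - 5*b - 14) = (b + 4)/(b + 2)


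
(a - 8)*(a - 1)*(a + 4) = a^3 - 5*a^2 - 28*a + 32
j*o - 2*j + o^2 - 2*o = (j + o)*(o - 2)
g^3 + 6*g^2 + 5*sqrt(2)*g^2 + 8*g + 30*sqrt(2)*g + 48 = (g + 6)*(g + sqrt(2))*(g + 4*sqrt(2))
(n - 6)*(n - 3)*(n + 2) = n^3 - 7*n^2 + 36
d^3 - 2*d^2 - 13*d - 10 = (d - 5)*(d + 1)*(d + 2)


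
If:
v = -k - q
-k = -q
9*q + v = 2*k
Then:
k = 0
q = 0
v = 0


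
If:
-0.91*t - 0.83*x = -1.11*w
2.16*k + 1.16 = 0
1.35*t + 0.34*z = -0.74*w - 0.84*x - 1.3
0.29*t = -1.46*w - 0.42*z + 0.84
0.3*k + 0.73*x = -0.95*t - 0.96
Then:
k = -0.54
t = -15.84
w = 1.61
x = 19.51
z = 7.34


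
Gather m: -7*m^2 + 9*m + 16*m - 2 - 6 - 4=-7*m^2 + 25*m - 12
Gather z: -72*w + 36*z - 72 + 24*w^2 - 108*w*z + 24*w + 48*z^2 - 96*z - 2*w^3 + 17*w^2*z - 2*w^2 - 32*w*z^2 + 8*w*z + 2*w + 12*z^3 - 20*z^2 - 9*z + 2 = -2*w^3 + 22*w^2 - 46*w + 12*z^3 + z^2*(28 - 32*w) + z*(17*w^2 - 100*w - 69) - 70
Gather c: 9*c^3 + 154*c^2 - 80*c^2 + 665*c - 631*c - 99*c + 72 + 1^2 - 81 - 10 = 9*c^3 + 74*c^2 - 65*c - 18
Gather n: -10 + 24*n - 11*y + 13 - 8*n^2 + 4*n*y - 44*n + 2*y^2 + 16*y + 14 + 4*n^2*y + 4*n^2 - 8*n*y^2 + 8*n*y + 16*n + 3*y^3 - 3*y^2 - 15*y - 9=n^2*(4*y - 4) + n*(-8*y^2 + 12*y - 4) + 3*y^3 - y^2 - 10*y + 8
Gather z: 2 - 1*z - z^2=-z^2 - z + 2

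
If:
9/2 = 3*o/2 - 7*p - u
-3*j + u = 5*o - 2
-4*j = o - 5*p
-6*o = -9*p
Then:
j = -5/34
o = -30/119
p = -20/119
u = -881/238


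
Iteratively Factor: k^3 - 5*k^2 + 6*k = (k - 3)*(k^2 - 2*k) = (k - 3)*(k - 2)*(k)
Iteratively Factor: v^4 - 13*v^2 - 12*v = (v + 1)*(v^3 - v^2 - 12*v) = v*(v + 1)*(v^2 - v - 12) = v*(v + 1)*(v + 3)*(v - 4)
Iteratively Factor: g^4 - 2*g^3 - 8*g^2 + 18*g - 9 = (g - 1)*(g^3 - g^2 - 9*g + 9) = (g - 1)^2*(g^2 - 9) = (g - 3)*(g - 1)^2*(g + 3)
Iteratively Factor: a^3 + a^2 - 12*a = (a)*(a^2 + a - 12) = a*(a + 4)*(a - 3)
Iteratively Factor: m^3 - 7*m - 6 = (m - 3)*(m^2 + 3*m + 2) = (m - 3)*(m + 1)*(m + 2)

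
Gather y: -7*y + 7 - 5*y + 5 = 12 - 12*y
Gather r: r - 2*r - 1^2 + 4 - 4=-r - 1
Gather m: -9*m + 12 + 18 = 30 - 9*m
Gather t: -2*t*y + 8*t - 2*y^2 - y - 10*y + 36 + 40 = t*(8 - 2*y) - 2*y^2 - 11*y + 76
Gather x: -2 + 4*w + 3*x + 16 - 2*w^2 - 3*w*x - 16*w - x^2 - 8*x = -2*w^2 - 12*w - x^2 + x*(-3*w - 5) + 14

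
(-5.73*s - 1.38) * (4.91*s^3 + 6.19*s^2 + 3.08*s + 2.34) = -28.1343*s^4 - 42.2445*s^3 - 26.1906*s^2 - 17.6586*s - 3.2292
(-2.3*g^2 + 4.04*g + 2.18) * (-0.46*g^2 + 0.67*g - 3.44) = 1.058*g^4 - 3.3994*g^3 + 9.616*g^2 - 12.437*g - 7.4992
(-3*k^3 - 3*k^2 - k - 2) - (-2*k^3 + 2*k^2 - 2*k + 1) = -k^3 - 5*k^2 + k - 3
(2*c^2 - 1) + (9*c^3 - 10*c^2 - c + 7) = 9*c^3 - 8*c^2 - c + 6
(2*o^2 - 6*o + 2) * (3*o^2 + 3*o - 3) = 6*o^4 - 12*o^3 - 18*o^2 + 24*o - 6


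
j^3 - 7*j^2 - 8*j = j*(j - 8)*(j + 1)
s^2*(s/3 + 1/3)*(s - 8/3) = s^4/3 - 5*s^3/9 - 8*s^2/9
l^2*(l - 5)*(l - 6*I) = l^4 - 5*l^3 - 6*I*l^3 + 30*I*l^2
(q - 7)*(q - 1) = q^2 - 8*q + 7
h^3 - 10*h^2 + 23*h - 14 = (h - 7)*(h - 2)*(h - 1)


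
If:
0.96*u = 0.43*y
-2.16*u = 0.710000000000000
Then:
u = -0.33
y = -0.73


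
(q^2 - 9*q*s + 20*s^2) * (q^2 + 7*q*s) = q^4 - 2*q^3*s - 43*q^2*s^2 + 140*q*s^3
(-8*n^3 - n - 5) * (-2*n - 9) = 16*n^4 + 72*n^3 + 2*n^2 + 19*n + 45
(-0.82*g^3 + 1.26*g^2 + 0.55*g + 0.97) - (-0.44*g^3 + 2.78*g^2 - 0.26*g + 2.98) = -0.38*g^3 - 1.52*g^2 + 0.81*g - 2.01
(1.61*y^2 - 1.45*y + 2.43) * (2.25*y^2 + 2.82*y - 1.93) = 3.6225*y^4 + 1.2777*y^3 - 1.7288*y^2 + 9.6511*y - 4.6899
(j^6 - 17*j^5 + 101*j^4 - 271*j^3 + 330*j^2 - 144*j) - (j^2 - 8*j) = j^6 - 17*j^5 + 101*j^4 - 271*j^3 + 329*j^2 - 136*j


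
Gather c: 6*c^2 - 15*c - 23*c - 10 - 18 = 6*c^2 - 38*c - 28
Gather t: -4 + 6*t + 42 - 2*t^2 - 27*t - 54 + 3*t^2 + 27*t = t^2 + 6*t - 16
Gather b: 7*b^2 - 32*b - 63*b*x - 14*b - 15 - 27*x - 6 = 7*b^2 + b*(-63*x - 46) - 27*x - 21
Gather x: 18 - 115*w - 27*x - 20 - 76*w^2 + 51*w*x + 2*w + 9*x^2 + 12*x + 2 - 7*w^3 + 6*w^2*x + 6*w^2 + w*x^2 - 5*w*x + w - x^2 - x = -7*w^3 - 70*w^2 - 112*w + x^2*(w + 8) + x*(6*w^2 + 46*w - 16)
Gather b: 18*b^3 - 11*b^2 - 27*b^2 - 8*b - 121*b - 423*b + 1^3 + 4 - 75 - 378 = 18*b^3 - 38*b^2 - 552*b - 448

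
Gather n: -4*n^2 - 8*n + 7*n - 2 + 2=-4*n^2 - n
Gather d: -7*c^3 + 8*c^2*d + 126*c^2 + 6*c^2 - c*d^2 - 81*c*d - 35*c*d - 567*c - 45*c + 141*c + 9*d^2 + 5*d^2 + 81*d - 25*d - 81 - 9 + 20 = -7*c^3 + 132*c^2 - 471*c + d^2*(14 - c) + d*(8*c^2 - 116*c + 56) - 70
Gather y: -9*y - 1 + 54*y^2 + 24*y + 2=54*y^2 + 15*y + 1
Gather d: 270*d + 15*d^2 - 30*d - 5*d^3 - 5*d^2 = -5*d^3 + 10*d^2 + 240*d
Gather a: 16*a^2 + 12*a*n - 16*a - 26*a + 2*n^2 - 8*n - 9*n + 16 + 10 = 16*a^2 + a*(12*n - 42) + 2*n^2 - 17*n + 26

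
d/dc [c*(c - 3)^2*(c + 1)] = 4*c^3 - 15*c^2 + 6*c + 9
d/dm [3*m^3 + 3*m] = 9*m^2 + 3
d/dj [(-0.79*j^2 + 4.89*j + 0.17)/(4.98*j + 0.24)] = (-3.9342*j^2 - 0.379200000000001*j + 0.327)/(24.8004*j^2 + 2.3904*j + 0.0576)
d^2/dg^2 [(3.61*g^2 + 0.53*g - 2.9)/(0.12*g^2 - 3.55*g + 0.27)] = (3.090984*g^3 - 0.952343999999982*g^2 + 7.309368*g - 71.364232)/(0.001728*g^6 - 0.15336*g^5 + 4.548564*g^4 - 45.428995*g^3 + 10.234269*g^2 - 0.776385*g + 0.019683)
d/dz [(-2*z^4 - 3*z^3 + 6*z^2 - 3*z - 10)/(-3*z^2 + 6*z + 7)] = (12*z^5 - 27*z^4 - 92*z^3 - 36*z^2 + 24*z + 39)/(9*z^4 - 36*z^3 - 6*z^2 + 84*z + 49)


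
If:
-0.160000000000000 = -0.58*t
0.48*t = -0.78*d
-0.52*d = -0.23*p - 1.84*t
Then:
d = -0.17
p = -2.59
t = 0.28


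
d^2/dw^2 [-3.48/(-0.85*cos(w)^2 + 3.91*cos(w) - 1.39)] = (-10.0572*(1 - cos(w)^2)^2 + 34.69734*cos(w)^3 - 41.784708*cos(w)^2 - 88.308132*cos(w) + 108.239136)/(0.85*cos(w)^2 - 3.91*cos(w) + 1.39)^3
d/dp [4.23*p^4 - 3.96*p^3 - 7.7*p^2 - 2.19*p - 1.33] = 16.92*p^3 - 11.88*p^2 - 15.4*p - 2.19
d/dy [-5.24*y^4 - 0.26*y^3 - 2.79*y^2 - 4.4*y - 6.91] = -20.96*y^3 - 0.78*y^2 - 5.58*y - 4.4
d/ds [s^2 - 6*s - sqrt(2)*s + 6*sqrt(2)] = 2*s - 6 - sqrt(2)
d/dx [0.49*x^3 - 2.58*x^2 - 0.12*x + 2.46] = 1.47*x^2 - 5.16*x - 0.12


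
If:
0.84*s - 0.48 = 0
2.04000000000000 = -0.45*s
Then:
No Solution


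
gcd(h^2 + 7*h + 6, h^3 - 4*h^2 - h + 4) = h + 1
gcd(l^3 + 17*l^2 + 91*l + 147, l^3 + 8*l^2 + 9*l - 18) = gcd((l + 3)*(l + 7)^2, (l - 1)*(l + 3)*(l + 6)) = l + 3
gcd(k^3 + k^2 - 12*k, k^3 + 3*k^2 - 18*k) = k^2 - 3*k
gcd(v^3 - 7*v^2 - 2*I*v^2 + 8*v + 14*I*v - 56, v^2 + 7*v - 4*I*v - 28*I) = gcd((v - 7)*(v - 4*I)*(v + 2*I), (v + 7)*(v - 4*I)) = v - 4*I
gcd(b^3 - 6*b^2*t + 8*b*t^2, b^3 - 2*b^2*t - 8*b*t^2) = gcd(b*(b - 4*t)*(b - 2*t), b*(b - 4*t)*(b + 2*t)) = -b^2 + 4*b*t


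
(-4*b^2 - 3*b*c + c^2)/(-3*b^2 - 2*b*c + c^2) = (4*b - c)/(3*b - c)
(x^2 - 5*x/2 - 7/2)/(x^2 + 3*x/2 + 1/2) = (2*x - 7)/(2*x + 1)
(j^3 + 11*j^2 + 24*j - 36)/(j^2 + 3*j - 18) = (j^2 + 5*j - 6)/(j - 3)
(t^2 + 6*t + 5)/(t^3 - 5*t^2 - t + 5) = (t + 5)/(t^2 - 6*t + 5)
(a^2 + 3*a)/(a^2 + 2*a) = (a + 3)/(a + 2)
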